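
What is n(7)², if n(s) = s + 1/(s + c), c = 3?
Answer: 5041/100 ≈ 50.410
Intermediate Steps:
n(s) = s + 1/(3 + s) (n(s) = s + 1/(s + 3) = s + 1/(3 + s))
n(7)² = ((1 + 7² + 3*7)/(3 + 7))² = ((1 + 49 + 21)/10)² = ((⅒)*71)² = (71/10)² = 5041/100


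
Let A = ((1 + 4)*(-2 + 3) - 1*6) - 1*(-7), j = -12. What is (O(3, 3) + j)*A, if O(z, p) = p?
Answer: -54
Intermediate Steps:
A = 6 (A = (5*1 - 6) + 7 = (5 - 6) + 7 = -1 + 7 = 6)
(O(3, 3) + j)*A = (3 - 12)*6 = -9*6 = -54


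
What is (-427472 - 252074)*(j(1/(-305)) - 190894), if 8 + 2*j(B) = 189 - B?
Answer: 39546224999582/305 ≈ 1.2966e+11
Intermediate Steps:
j(B) = 181/2 - B/2 (j(B) = -4 + (189 - B)/2 = -4 + (189/2 - B/2) = 181/2 - B/2)
(-427472 - 252074)*(j(1/(-305)) - 190894) = (-427472 - 252074)*((181/2 - ½/(-305)) - 190894) = -679546*((181/2 - ½*(-1/305)) - 190894) = -679546*((181/2 + 1/610) - 190894) = -679546*(27603/305 - 190894) = -679546*(-58195067/305) = 39546224999582/305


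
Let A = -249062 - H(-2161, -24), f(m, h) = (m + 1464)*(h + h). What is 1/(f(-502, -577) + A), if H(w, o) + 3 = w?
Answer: -1/1357046 ≈ -7.3689e-7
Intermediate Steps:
f(m, h) = 2*h*(1464 + m) (f(m, h) = (1464 + m)*(2*h) = 2*h*(1464 + m))
H(w, o) = -3 + w
A = -246898 (A = -249062 - (-3 - 2161) = -249062 - 1*(-2164) = -249062 + 2164 = -246898)
1/(f(-502, -577) + A) = 1/(2*(-577)*(1464 - 502) - 246898) = 1/(2*(-577)*962 - 246898) = 1/(-1110148 - 246898) = 1/(-1357046) = -1/1357046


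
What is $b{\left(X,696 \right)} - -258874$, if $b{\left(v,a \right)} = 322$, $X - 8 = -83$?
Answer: $259196$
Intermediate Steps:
$X = -75$ ($X = 8 - 83 = -75$)
$b{\left(X,696 \right)} - -258874 = 322 - -258874 = 322 + 258874 = 259196$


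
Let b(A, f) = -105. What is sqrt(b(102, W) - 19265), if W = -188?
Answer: I*sqrt(19370) ≈ 139.18*I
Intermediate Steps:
sqrt(b(102, W) - 19265) = sqrt(-105 - 19265) = sqrt(-19370) = I*sqrt(19370)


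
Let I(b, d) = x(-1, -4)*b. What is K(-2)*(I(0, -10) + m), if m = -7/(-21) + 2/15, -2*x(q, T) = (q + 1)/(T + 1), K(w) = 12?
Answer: 28/5 ≈ 5.6000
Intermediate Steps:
x(q, T) = -(1 + q)/(2*(1 + T)) (x(q, T) = -(q + 1)/(2*(T + 1)) = -(1 + q)/(2*(1 + T)))
m = 7/15 (m = -7*(-1/21) + 2*(1/15) = ⅓ + 2/15 = 7/15 ≈ 0.46667)
I(b, d) = 0 (I(b, d) = ((-1 - 1*(-1))/(2*(1 - 4)))*b = ((½)*(-1 + 1)/(-3))*b = ((½)*(-⅓)*0)*b = 0*b = 0)
K(-2)*(I(0, -10) + m) = 12*(0 + 7/15) = 12*(7/15) = 28/5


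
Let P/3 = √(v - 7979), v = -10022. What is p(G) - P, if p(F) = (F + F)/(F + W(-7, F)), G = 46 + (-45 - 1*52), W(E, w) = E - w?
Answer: 102/7 - 3*I*√18001 ≈ 14.571 - 402.5*I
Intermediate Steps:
P = 3*I*√18001 (P = 3*√(-10022 - 7979) = 3*√(-18001) = 3*(I*√18001) = 3*I*√18001 ≈ 402.5*I)
G = -51 (G = 46 + (-45 - 52) = 46 - 97 = -51)
p(F) = -2*F/7 (p(F) = (F + F)/(F + (-7 - F)) = (2*F)/(-7) = (2*F)*(-⅐) = -2*F/7)
p(G) - P = -2/7*(-51) - 3*I*√18001 = 102/7 - 3*I*√18001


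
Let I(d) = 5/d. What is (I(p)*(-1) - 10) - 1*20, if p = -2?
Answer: -55/2 ≈ -27.500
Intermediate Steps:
(I(p)*(-1) - 10) - 1*20 = ((5/(-2))*(-1) - 10) - 1*20 = ((5*(-1/2))*(-1) - 10) - 20 = (-5/2*(-1) - 10) - 20 = (5/2 - 10) - 20 = -15/2 - 20 = -55/2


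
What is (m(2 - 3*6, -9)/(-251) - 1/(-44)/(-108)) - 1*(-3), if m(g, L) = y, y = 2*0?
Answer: 14255/4752 ≈ 2.9998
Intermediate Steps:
y = 0
m(g, L) = 0
(m(2 - 3*6, -9)/(-251) - 1/(-44)/(-108)) - 1*(-3) = (0/(-251) - 1/(-44)/(-108)) - 1*(-3) = (0*(-1/251) - 1*(-1/44)*(-1/108)) + 3 = (0 + (1/44)*(-1/108)) + 3 = (0 - 1/4752) + 3 = -1/4752 + 3 = 14255/4752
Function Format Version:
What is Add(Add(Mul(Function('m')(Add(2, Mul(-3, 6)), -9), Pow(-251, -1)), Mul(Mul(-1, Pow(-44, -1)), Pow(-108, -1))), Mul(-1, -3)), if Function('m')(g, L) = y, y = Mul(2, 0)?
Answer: Rational(14255, 4752) ≈ 2.9998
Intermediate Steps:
y = 0
Function('m')(g, L) = 0
Add(Add(Mul(Function('m')(Add(2, Mul(-3, 6)), -9), Pow(-251, -1)), Mul(Mul(-1, Pow(-44, -1)), Pow(-108, -1))), Mul(-1, -3)) = Add(Add(Mul(0, Pow(-251, -1)), Mul(Mul(-1, Pow(-44, -1)), Pow(-108, -1))), Mul(-1, -3)) = Add(Add(Mul(0, Rational(-1, 251)), Mul(Mul(-1, Rational(-1, 44)), Rational(-1, 108))), 3) = Add(Add(0, Mul(Rational(1, 44), Rational(-1, 108))), 3) = Add(Add(0, Rational(-1, 4752)), 3) = Add(Rational(-1, 4752), 3) = Rational(14255, 4752)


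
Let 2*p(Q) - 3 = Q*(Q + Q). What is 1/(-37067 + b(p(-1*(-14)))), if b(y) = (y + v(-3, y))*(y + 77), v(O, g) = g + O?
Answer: 1/70537 ≈ 1.4177e-5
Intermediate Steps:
v(O, g) = O + g
p(Q) = 3/2 + Q² (p(Q) = 3/2 + (Q*(Q + Q))/2 = 3/2 + (Q*(2*Q))/2 = 3/2 + (2*Q²)/2 = 3/2 + Q²)
b(y) = (-3 + 2*y)*(77 + y) (b(y) = (y + (-3 + y))*(y + 77) = (-3 + 2*y)*(77 + y))
1/(-37067 + b(p(-1*(-14)))) = 1/(-37067 + (-231 + 2*(3/2 + (-1*(-14))²)² + 151*(3/2 + (-1*(-14))²))) = 1/(-37067 + (-231 + 2*(3/2 + 14²)² + 151*(3/2 + 14²))) = 1/(-37067 + (-231 + 2*(3/2 + 196)² + 151*(3/2 + 196))) = 1/(-37067 + (-231 + 2*(395/2)² + 151*(395/2))) = 1/(-37067 + (-231 + 2*(156025/4) + 59645/2)) = 1/(-37067 + (-231 + 156025/2 + 59645/2)) = 1/(-37067 + 107604) = 1/70537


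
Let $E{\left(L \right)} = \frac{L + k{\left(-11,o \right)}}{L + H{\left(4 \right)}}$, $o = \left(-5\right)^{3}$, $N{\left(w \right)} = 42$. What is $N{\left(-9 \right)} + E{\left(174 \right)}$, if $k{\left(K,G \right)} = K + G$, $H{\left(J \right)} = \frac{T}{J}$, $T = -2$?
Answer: $\frac{14650}{347} \approx 42.219$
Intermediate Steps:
$o = -125$
$H{\left(J \right)} = - \frac{2}{J}$
$k{\left(K,G \right)} = G + K$
$E{\left(L \right)} = \frac{-136 + L}{- \frac{1}{2} + L}$ ($E{\left(L \right)} = \frac{L - 136}{L - \frac{2}{4}} = \frac{L - 136}{L - \frac{1}{2}} = \frac{-136 + L}{L - \frac{1}{2}} = \frac{-136 + L}{- \frac{1}{2} + L}$)
$N{\left(-9 \right)} + E{\left(174 \right)} = 42 + \frac{2 \left(-136 + 174\right)}{-1 + 2 \cdot 174} = 42 + 2 \frac{1}{-1 + 348} \cdot 38 = 42 + 2 \cdot \frac{1}{347} \cdot 38 = 42 + \frac{76}{347} = \frac{14650}{347}$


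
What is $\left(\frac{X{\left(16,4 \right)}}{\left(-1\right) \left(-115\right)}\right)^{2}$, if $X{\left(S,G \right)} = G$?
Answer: $\frac{16}{13225} \approx 0.0012098$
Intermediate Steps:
$\left(\frac{X{\left(16,4 \right)}}{\left(-1\right) \left(-115\right)}\right)^{2} = \left(\frac{4}{\left(-1\right) \left(-115\right)}\right)^{2} = \left(\frac{4}{115}\right)^{2} = \frac{16}{13225}$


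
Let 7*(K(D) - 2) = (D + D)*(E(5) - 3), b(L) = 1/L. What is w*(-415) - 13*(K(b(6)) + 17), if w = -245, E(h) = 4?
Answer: 2129975/21 ≈ 1.0143e+5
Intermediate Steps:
K(D) = 2 + 2*D/7 (K(D) = 2 + ((D + D)*(4 - 3))/7 = 2 + ((2*D)*1)/7 = 2 + (2*D)/7 = 2 + 2*D/7)
w*(-415) - 13*(K(b(6)) + 17) = -245*(-415) - 13*((2 + (2/7)/6) + 17) = 101675 - 13*((2 + (2/7)*(⅙)) + 17) = 101675 - 13*((2 + 1/21) + 17) = 101675 - 13*(43/21 + 17) = 101675 - 13*400/21 = 101675 - 5200/21 = 2129975/21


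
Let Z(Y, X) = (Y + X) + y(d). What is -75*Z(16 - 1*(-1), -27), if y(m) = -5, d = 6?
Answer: 1125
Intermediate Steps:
Z(Y, X) = -5 + X + Y (Z(Y, X) = (Y + X) - 5 = (X + Y) - 5 = -5 + X + Y)
-75*Z(16 - 1*(-1), -27) = -75*(-5 - 27 + (16 - 1*(-1))) = -75*(-5 - 27 + (16 + 1)) = -75*(-5 - 27 + 17) = -75*(-15) = 1125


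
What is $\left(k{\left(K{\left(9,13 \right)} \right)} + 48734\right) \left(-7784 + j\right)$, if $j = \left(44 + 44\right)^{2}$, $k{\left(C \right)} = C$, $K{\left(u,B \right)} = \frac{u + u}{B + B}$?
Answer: $- \frac{25342040}{13} \approx -1.9494 \cdot 10^{6}$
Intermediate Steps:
$K{\left(u,B \right)} = \frac{u}{B}$ ($K{\left(u,B \right)} = \frac{2 u}{2 B} = 2 u \frac{1}{2 B} = \frac{u}{B}$)
$j = 7744$ ($j = 88^{2} = 7744$)
$\left(k{\left(K{\left(9,13 \right)} \right)} + 48734\right) \left(-7784 + j\right) = \left(\frac{9}{13} + 48734\right) \left(-7784 + 7744\right) = \left(9 \cdot \frac{1}{13} + 48734\right) \left(-40\right) = \left(\frac{9}{13} + 48734\right) \left(-40\right) = \frac{633551}{13} \left(-40\right) = - \frac{25342040}{13}$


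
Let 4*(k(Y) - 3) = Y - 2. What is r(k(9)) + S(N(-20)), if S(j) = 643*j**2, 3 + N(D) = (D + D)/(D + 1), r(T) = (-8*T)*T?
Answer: 241333/722 ≈ 334.26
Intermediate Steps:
k(Y) = 5/2 + Y/4 (k(Y) = 3 + (Y - 2)/4 = 3 + (-2 + Y)/4 = 3 + (-1/2 + Y/4) = 5/2 + Y/4)
r(T) = -8*T**2
N(D) = -3 + 2*D/(1 + D) (N(D) = -3 + (D + D)/(D + 1) = -3 + (2*D)/(1 + D) = -3 + 2*D/(1 + D))
r(k(9)) + S(N(-20)) = -8*(5/2 + (1/4)*9)**2 + 643*((-3 - 1*(-20))/(1 - 20))**2 = -8*(5/2 + 9/4)**2 + 643*((-3 + 20)/(-19))**2 = -8*(19/4)**2 + 643*(-1/19*17)**2 = -8*361/16 + 643*(-17/19)**2 = -361/2 + 643*(289/361) = -361/2 + 185827/361 = 241333/722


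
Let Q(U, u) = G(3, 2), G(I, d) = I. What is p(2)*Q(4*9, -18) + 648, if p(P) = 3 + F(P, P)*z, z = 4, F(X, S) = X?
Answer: 681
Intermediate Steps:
Q(U, u) = 3
p(P) = 3 + 4*P (p(P) = 3 + P*4 = 3 + 4*P)
p(2)*Q(4*9, -18) + 648 = (3 + 4*2)*3 + 648 = (3 + 8)*3 + 648 = 11*3 + 648 = 33 + 648 = 681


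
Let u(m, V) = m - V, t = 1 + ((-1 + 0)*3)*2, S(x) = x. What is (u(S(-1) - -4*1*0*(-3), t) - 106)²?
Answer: 10404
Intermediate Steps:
t = -5 (t = 1 - 1*3*2 = 1 - 3*2 = 1 - 6 = -5)
(u(S(-1) - -4*1*0*(-3), t) - 106)² = (((-1 - -4*1*0*(-3)) - 1*(-5)) - 106)² = (((-1 - (-4*0)*(-3)) + 5) - 106)² = (((-1 - 0*(-3)) + 5) - 106)² = (((-1 - 1*0) + 5) - 106)² = (((-1 + 0) + 5) - 106)² = ((-1 + 5) - 106)² = (4 - 106)² = (-102)² = 10404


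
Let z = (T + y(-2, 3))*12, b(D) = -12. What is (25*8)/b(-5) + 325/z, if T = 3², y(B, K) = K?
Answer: -2075/144 ≈ -14.410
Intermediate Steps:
T = 9
z = 144 (z = (9 + 3)*12 = 12*12 = 144)
(25*8)/b(-5) + 325/z = (25*8)/(-12) + 325/144 = 200*(-1/12) + 325*(1/144) = -50/3 + 325/144 = -2075/144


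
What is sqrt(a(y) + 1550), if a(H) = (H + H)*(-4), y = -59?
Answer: sqrt(2022) ≈ 44.967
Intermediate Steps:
a(H) = -8*H (a(H) = (2*H)*(-4) = -8*H)
sqrt(a(y) + 1550) = sqrt(-8*(-59) + 1550) = sqrt(472 + 1550) = sqrt(2022)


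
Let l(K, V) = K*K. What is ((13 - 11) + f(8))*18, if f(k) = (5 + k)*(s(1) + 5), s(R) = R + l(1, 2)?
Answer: 1674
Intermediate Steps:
l(K, V) = K**2
s(R) = 1 + R (s(R) = R + 1**2 = R + 1 = 1 + R)
f(k) = 35 + 7*k (f(k) = (5 + k)*((1 + 1) + 5) = (5 + k)*(2 + 5) = (5 + k)*7 = 35 + 7*k)
((13 - 11) + f(8))*18 = ((13 - 11) + (35 + 7*8))*18 = (2 + (35 + 56))*18 = (2 + 91)*18 = 93*18 = 1674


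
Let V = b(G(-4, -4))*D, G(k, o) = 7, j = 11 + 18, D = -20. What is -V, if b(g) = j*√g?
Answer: 580*√7 ≈ 1534.5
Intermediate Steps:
j = 29
b(g) = 29*√g
V = -580*√7 (V = (29*√7)*(-20) = -580*√7 ≈ -1534.5)
-V = -(-580)*√7 = 580*√7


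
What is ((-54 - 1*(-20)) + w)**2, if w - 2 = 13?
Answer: 361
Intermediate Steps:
w = 15 (w = 2 + 13 = 15)
((-54 - 1*(-20)) + w)**2 = ((-54 - 1*(-20)) + 15)**2 = ((-54 + 20) + 15)**2 = (-34 + 15)**2 = (-19)**2 = 361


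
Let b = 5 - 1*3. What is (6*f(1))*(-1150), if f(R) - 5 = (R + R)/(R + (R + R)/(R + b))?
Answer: -42780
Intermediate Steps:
b = 2 (b = 5 - 3 = 2)
f(R) = 5 + 2*R/(R + 2*R/(2 + R)) (f(R) = 5 + (R + R)/(R + (R + R)/(R + 2)) = 5 + (2*R)/(R + (2*R)/(2 + R)) = 5 + (2*R)/(R + 2*R/(2 + R)) = 5 + 2*R/(R + 2*R/(2 + R)))
(6*f(1))*(-1150) = (6*((24 + 7*1)/(4 + 1)))*(-1150) = (6*((24 + 7)/5))*(-1150) = (6*((⅕)*31))*(-1150) = (6*(31/5))*(-1150) = (186/5)*(-1150) = -42780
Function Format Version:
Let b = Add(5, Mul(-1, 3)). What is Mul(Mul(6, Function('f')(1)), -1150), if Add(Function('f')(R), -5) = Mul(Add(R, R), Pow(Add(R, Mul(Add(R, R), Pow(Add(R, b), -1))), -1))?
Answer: -42780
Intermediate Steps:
b = 2 (b = Add(5, -3) = 2)
Function('f')(R) = Add(5, Mul(2, R, Pow(Add(R, Mul(2, R, Pow(Add(2, R), -1))), -1))) (Function('f')(R) = Add(5, Mul(Add(R, R), Pow(Add(R, Mul(Add(R, R), Pow(Add(R, 2), -1))), -1))) = Add(5, Mul(Mul(2, R), Pow(Add(R, Mul(Mul(2, R), Pow(Add(2, R), -1))), -1))) = Add(5, Mul(Mul(2, R), Pow(Add(R, Mul(2, R, Pow(Add(2, R), -1))), -1))) = Add(5, Mul(2, R, Pow(Add(R, Mul(2, R, Pow(Add(2, R), -1))), -1))))
Mul(Mul(6, Function('f')(1)), -1150) = Mul(Mul(6, Mul(Pow(Add(4, 1), -1), Add(24, Mul(7, 1)))), -1150) = Mul(Mul(6, Mul(Pow(5, -1), Add(24, 7))), -1150) = Mul(Mul(6, Mul(Rational(1, 5), 31)), -1150) = Mul(Mul(6, Rational(31, 5)), -1150) = Mul(Rational(186, 5), -1150) = -42780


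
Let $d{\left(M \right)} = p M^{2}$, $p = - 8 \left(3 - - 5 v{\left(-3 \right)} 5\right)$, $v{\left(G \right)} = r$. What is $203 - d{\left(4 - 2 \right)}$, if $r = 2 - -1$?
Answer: $2699$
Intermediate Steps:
$r = 3$ ($r = 2 + 1 = 3$)
$v{\left(G \right)} = 3$
$p = -624$ ($p = - 8 \left(3 - \left(-5\right) 3 \cdot 5\right) = - 8 \left(3 - \left(-15\right) 5\right) = - 8 \left(3 - -75\right) = - 8 \left(3 + 75\right) = \left(-8\right) 78 = -624$)
$d{\left(M \right)} = - 624 M^{2}$
$203 - d{\left(4 - 2 \right)} = 203 - - 624 \left(4 - 2\right)^{2} = 203 - - 624 \cdot 2^{2} = 203 - \left(-624\right) 4 = 203 - -2496 = 203 + 2496 = 2699$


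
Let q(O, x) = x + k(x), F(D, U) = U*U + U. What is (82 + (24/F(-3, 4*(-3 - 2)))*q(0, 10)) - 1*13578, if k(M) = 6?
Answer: -1282024/95 ≈ -13495.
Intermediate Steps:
F(D, U) = U + U² (F(D, U) = U² + U = U + U²)
q(O, x) = 6 + x (q(O, x) = x + 6 = 6 + x)
(82 + (24/F(-3, 4*(-3 - 2)))*q(0, 10)) - 1*13578 = (82 + (24/(((4*(-3 - 2))*(1 + 4*(-3 - 2)))))*(6 + 10)) - 1*13578 = (82 + (24/(((4*(-5))*(1 + 4*(-5)))))*16) - 13578 = (82 + (24/((-20*(1 - 20))))*16) - 13578 = (82 + (24/((-20*(-19))))*16) - 13578 = (82 + (24/380)*16) - 13578 = (82 + (24*(1/380))*16) - 13578 = (82 + (6/95)*16) - 13578 = (82 + 96/95) - 13578 = 7886/95 - 13578 = -1282024/95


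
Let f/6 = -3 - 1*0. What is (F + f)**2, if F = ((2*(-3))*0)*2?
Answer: 324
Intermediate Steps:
f = -18 (f = 6*(-3 - 1*0) = 6*(-3 + 0) = 6*(-3) = -18)
F = 0 (F = -6*0*2 = 0*2 = 0)
(F + f)**2 = (0 - 18)**2 = (-18)**2 = 324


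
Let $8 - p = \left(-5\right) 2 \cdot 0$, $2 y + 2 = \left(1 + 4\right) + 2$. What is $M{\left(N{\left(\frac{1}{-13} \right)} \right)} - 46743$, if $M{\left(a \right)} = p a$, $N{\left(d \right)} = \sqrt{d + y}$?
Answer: $-46743 + \frac{12 \sqrt{182}}{13} \approx -46731.0$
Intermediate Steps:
$y = \frac{5}{2}$ ($y = -1 + \frac{\left(1 + 4\right) + 2}{2} = -1 + \frac{5 + 2}{2} = -1 + \frac{1}{2} \cdot 7 = -1 + \frac{7}{2} = \frac{5}{2} \approx 2.5$)
$p = 8$ ($p = 8 - \left(-5\right) 2 \cdot 0 = 8 - \left(-10\right) 0 = 8 - 0 = 8 + 0 = 8$)
$N{\left(d \right)} = \sqrt{\frac{5}{2} + d}$ ($N{\left(d \right)} = \sqrt{d + \frac{5}{2}} = \sqrt{\frac{5}{2} + d}$)
$M{\left(a \right)} = 8 a$
$M{\left(N{\left(\frac{1}{-13} \right)} \right)} - 46743 = 8 \frac{\sqrt{10 + \frac{4}{-13}}}{2} - 46743 = 8 \frac{\sqrt{10 + 4 \left(- \frac{1}{13}\right)}}{2} - 46743 = 8 \frac{\sqrt{10 - \frac{4}{13}}}{2} - 46743 = 8 \frac{\sqrt{\frac{126}{13}}}{2} - 46743 = 8 \frac{\frac{3}{13} \sqrt{182}}{2} - 46743 = 8 \frac{3 \sqrt{182}}{26} - 46743 = \frac{12 \sqrt{182}}{13} - 46743 = -46743 + \frac{12 \sqrt{182}}{13}$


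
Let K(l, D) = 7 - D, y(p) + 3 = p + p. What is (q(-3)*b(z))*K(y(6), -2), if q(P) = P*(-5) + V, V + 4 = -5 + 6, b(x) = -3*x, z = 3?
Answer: -972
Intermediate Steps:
y(p) = -3 + 2*p (y(p) = -3 + (p + p) = -3 + 2*p)
V = -3 (V = -4 + (-5 + 6) = -4 + 1 = -3)
q(P) = -3 - 5*P (q(P) = P*(-5) - 3 = -5*P - 3 = -3 - 5*P)
(q(-3)*b(z))*K(y(6), -2) = ((-3 - 5*(-3))*(-3*3))*(7 - 1*(-2)) = ((-3 + 15)*(-9))*(7 + 2) = (12*(-9))*9 = -108*9 = -972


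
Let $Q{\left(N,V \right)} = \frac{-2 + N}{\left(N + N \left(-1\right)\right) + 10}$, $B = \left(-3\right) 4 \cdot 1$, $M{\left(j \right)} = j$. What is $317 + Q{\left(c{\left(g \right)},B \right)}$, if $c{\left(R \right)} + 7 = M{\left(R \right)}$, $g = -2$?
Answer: $\frac{3159}{10} \approx 315.9$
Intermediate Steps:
$c{\left(R \right)} = -7 + R$
$B = -12$ ($B = \left(-12\right) 1 = -12$)
$Q{\left(N,V \right)} = - \frac{1}{5} + \frac{N}{10}$ ($Q{\left(N,V \right)} = \frac{-2 + N}{\left(N - N\right) + 10} = \frac{-2 + N}{0 + 10} = \frac{-2 + N}{10} = \left(-2 + N\right) \frac{1}{10} = - \frac{1}{5} + \frac{N}{10}$)
$317 + Q{\left(c{\left(g \right)},B \right)} = 317 + \left(- \frac{1}{5} + \frac{-7 - 2}{10}\right) = 317 + \left(- \frac{1}{5} + \frac{1}{10} \left(-9\right)\right) = 317 - \frac{11}{10} = \frac{3159}{10}$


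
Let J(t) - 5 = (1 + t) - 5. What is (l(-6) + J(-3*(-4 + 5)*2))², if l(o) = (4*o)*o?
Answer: 19321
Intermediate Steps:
l(o) = 4*o²
J(t) = 1 + t (J(t) = 5 + ((1 + t) - 5) = 5 + (-4 + t) = 1 + t)
(l(-6) + J(-3*(-4 + 5)*2))² = (4*(-6)² + (1 - 3*(-4 + 5)*2))² = (4*36 + (1 - 3*1*2))² = (144 + (1 - 3*2))² = (144 + (1 - 6))² = (144 - 5)² = 139² = 19321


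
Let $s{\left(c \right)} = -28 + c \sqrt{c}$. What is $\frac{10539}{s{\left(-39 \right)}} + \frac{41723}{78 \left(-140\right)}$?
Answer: $\frac{- 1627197 \sqrt{39} + 116254124 i}{10920 \left(- 28 i + 39 \sqrt{39}\right)} \approx -8.7306 + 42.707 i$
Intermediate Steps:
$s{\left(c \right)} = -28 + c^{\frac{3}{2}}$
$\frac{10539}{s{\left(-39 \right)}} + \frac{41723}{78 \left(-140\right)} = \frac{10539}{-28 + \left(-39\right)^{\frac{3}{2}}} + \frac{41723}{78 \left(-140\right)} = \frac{10539}{-28 - 39 i \sqrt{39}} + \frac{41723}{-10920} = \frac{10539}{-28 - 39 i \sqrt{39}} + 41723 \left(- \frac{1}{10920}\right) = \frac{10539}{-28 - 39 i \sqrt{39}} - \frac{41723}{10920} = - \frac{41723}{10920} + \frac{10539}{-28 - 39 i \sqrt{39}}$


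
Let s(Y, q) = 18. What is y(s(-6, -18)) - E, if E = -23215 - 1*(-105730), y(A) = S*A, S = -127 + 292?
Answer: -79545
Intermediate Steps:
S = 165
y(A) = 165*A
E = 82515 (E = -23215 + 105730 = 82515)
y(s(-6, -18)) - E = 165*18 - 1*82515 = 2970 - 82515 = -79545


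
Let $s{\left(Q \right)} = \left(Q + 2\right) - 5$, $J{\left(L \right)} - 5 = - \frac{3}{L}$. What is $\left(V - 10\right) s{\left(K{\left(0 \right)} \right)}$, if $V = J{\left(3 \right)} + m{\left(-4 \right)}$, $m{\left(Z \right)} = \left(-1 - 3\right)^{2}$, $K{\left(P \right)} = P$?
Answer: $-30$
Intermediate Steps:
$J{\left(L \right)} = 5 - \frac{3}{L}$
$s{\left(Q \right)} = -3 + Q$ ($s{\left(Q \right)} = \left(2 + Q\right) - 5 = -3 + Q$)
$m{\left(Z \right)} = 16$ ($m{\left(Z \right)} = \left(-4\right)^{2} = 16$)
$V = 20$ ($V = \left(5 - \frac{3}{3}\right) + 16 = \left(5 - 1\right) + 16 = 4 + 16 = 20$)
$\left(V - 10\right) s{\left(K{\left(0 \right)} \right)} = \left(20 - 10\right) \left(-3 + 0\right) = 10 \left(-3\right) = -30$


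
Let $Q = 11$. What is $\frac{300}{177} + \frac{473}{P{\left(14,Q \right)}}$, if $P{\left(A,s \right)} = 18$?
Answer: $\frac{29707}{1062} \approx 27.973$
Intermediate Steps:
$\frac{300}{177} + \frac{473}{P{\left(14,Q \right)}} = \frac{300}{177} + \frac{473}{18} = 300 \cdot \frac{1}{177} + 473 \cdot \frac{1}{18} = \frac{100}{59} + \frac{473}{18} = \frac{29707}{1062}$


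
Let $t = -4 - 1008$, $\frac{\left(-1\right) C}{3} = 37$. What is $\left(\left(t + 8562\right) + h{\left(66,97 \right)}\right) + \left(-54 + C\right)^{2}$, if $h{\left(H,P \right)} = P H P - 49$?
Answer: $655720$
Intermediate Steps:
$h{\left(H,P \right)} = -49 + H P^{2}$ ($h{\left(H,P \right)} = H P P - 49 = H P^{2} - 49 = -49 + H P^{2}$)
$C = -111$ ($C = \left(-3\right) 37 = -111$)
$t = -1012$ ($t = -4 - 1008 = -1012$)
$\left(\left(t + 8562\right) + h{\left(66,97 \right)}\right) + \left(-54 + C\right)^{2} = \left(\left(-1012 + 8562\right) - \left(49 - 66 \cdot 97^{2}\right)\right) + \left(-54 - 111\right)^{2} = \left(7550 + \left(-49 + 66 \cdot 9409\right)\right) + \left(-165\right)^{2} = \left(7550 + \left(-49 + 620994\right)\right) + 27225 = \left(7550 + 620945\right) + 27225 = 628495 + 27225 = 655720$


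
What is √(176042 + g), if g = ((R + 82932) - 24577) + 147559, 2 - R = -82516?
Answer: √464474 ≈ 681.52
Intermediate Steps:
R = 82518 (R = 2 - 1*(-82516) = 2 + 82516 = 82518)
g = 288432 (g = ((82518 + 82932) - 24577) + 147559 = (165450 - 24577) + 147559 = 140873 + 147559 = 288432)
√(176042 + g) = √(176042 + 288432) = √464474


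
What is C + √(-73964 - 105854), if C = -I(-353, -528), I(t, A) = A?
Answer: 528 + I*√179818 ≈ 528.0 + 424.05*I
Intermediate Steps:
C = 528 (C = -1*(-528) = 528)
C + √(-73964 - 105854) = 528 + √(-73964 - 105854) = 528 + √(-179818) = 528 + I*√179818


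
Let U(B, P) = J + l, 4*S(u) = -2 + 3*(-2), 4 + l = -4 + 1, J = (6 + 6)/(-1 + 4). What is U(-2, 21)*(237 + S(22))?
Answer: -705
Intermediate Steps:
J = 4 (J = 12/3 = 12*(⅓) = 4)
l = -7 (l = -4 + (-4 + 1) = -4 - 3 = -7)
S(u) = -2 (S(u) = (-2 + 3*(-2))/4 = (-2 - 6)/4 = (¼)*(-8) = -2)
U(B, P) = -3 (U(B, P) = 4 - 7 = -3)
U(-2, 21)*(237 + S(22)) = -3*(237 - 2) = -3*235 = -705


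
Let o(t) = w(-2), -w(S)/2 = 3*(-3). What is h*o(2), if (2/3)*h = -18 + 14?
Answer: -108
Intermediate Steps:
h = -6 (h = 3*(-18 + 14)/2 = (3/2)*(-4) = -6)
w(S) = 18 (w(S) = -6*(-3) = -2*(-9) = 18)
o(t) = 18
h*o(2) = -6*18 = -108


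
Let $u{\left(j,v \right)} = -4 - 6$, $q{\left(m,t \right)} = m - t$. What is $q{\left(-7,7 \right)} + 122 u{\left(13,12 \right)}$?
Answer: $-1234$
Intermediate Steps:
$u{\left(j,v \right)} = -10$ ($u{\left(j,v \right)} = -4 - 6 = -10$)
$q{\left(-7,7 \right)} + 122 u{\left(13,12 \right)} = \left(-7 - 7\right) + 122 \left(-10\right) = \left(-7 - 7\right) - 1220 = -14 - 1220 = -1234$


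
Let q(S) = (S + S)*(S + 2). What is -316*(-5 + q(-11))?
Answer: -60988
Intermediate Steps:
q(S) = 2*S*(2 + S) (q(S) = (2*S)*(2 + S) = 2*S*(2 + S))
-316*(-5 + q(-11)) = -316*(-5 + 2*(-11)*(2 - 11)) = -316*(-5 + 2*(-11)*(-9)) = -316*(-5 + 198) = -316*193 = -60988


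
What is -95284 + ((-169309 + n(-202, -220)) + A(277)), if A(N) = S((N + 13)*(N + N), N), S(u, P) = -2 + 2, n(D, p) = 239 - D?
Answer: -264152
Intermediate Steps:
S(u, P) = 0
A(N) = 0
-95284 + ((-169309 + n(-202, -220)) + A(277)) = -95284 + ((-169309 + (239 - 1*(-202))) + 0) = -95284 + ((-169309 + (239 + 202)) + 0) = -95284 + ((-169309 + 441) + 0) = -95284 + (-168868 + 0) = -95284 - 168868 = -264152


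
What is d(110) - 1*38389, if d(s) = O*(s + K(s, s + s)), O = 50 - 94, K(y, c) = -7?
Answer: -42921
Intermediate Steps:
O = -44
d(s) = 308 - 44*s (d(s) = -44*(s - 7) = -44*(-7 + s) = 308 - 44*s)
d(110) - 1*38389 = (308 - 44*110) - 1*38389 = (308 - 4840) - 38389 = -4532 - 38389 = -42921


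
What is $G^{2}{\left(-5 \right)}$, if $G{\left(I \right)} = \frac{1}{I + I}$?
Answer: $\frac{1}{100} \approx 0.01$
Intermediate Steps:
$G{\left(I \right)} = \frac{1}{2 I}$
$G^{2}{\left(-5 \right)} = \left(\frac{1}{2 \left(-5\right)}\right)^{2} = \left(\frac{1}{2} \left(- \frac{1}{5}\right)\right)^{2} = \left(- \frac{1}{10}\right)^{2} = \frac{1}{100}$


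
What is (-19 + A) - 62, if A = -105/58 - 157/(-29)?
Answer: -4489/58 ≈ -77.396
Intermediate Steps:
A = 209/58 (A = -105*1/58 - 157*(-1/29) = -105/58 + 157/29 = 209/58 ≈ 3.6034)
(-19 + A) - 62 = (-19 + 209/58) - 62 = -893/58 - 62 = -4489/58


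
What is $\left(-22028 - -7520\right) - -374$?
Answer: $-14134$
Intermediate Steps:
$\left(-22028 - -7520\right) - -374 = \left(-22028 + 7520\right) + 374 = -14508 + 374 = -14134$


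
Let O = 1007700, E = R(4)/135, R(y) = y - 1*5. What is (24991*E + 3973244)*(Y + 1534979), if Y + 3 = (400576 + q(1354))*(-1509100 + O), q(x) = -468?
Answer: -107601174444509884576/135 ≈ -7.9705e+17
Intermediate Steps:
R(y) = -5 + y (R(y) = y - 5 = -5 + y)
E = -1/135 (E = (-5 + 4)/135 = -1*1/135 = -1/135 ≈ -0.0074074)
Y = -200614151203 (Y = -3 + (400576 - 468)*(-1509100 + 1007700) = -3 + 400108*(-501400) = -3 - 200614151200 = -200614151203)
(24991*E + 3973244)*(Y + 1534979) = (24991*(-1/135) + 3973244)*(-200614151203 + 1534979) = (-24991/135 + 3973244)*(-200612616224) = (536362949/135)*(-200612616224) = -107601174444509884576/135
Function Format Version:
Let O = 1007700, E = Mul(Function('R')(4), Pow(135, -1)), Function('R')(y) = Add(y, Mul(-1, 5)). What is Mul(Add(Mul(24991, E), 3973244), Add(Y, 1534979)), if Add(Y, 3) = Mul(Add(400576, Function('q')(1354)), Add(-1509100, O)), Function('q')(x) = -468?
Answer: Rational(-107601174444509884576, 135) ≈ -7.9705e+17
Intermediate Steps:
Function('R')(y) = Add(-5, y) (Function('R')(y) = Add(y, -5) = Add(-5, y))
E = Rational(-1, 135) (E = Mul(Add(-5, 4), Pow(135, -1)) = Mul(-1, Rational(1, 135)) = Rational(-1, 135) ≈ -0.0074074)
Y = -200614151203 (Y = Add(-3, Mul(Add(400576, -468), Add(-1509100, 1007700))) = Add(-3, Mul(400108, -501400)) = Add(-3, -200614151200) = -200614151203)
Mul(Add(Mul(24991, E), 3973244), Add(Y, 1534979)) = Mul(Add(Mul(24991, Rational(-1, 135)), 3973244), Add(-200614151203, 1534979)) = Mul(Add(Rational(-24991, 135), 3973244), -200612616224) = Mul(Rational(536362949, 135), -200612616224) = Rational(-107601174444509884576, 135)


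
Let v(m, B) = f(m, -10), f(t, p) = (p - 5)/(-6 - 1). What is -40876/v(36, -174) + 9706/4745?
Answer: -54302030/2847 ≈ -19073.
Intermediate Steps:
f(t, p) = 5/7 - p/7 (f(t, p) = (-5 + p)/(-7) = (-5 + p)*(-⅐) = 5/7 - p/7)
v(m, B) = 15/7 (v(m, B) = 5/7 - ⅐*(-10) = 5/7 + 10/7 = 15/7)
-40876/v(36, -174) + 9706/4745 = -40876/15/7 + 9706/4745 = -40876*7/15 + 9706*(1/4745) = -286132/15 + 9706/4745 = -54302030/2847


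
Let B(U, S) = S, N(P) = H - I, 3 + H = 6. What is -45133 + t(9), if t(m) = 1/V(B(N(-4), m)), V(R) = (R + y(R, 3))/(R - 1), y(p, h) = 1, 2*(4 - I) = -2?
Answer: -225661/5 ≈ -45132.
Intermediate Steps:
I = 5 (I = 4 - ½*(-2) = 4 + 1 = 5)
H = 3 (H = -3 + 6 = 3)
N(P) = -2 (N(P) = 3 - 1*5 = 3 - 5 = -2)
V(R) = (1 + R)/(-1 + R) (V(R) = (R + 1)/(R - 1) = (1 + R)/(-1 + R))
t(m) = (-1 + m)/(1 + m) (t(m) = 1/((1 + m)/(-1 + m)) = (-1 + m)/(1 + m))
-45133 + t(9) = -45133 + (-1 + 9)/(1 + 9) = -45133 + 8/10 = -45133 + (⅒)*8 = -45133 + ⅘ = -225661/5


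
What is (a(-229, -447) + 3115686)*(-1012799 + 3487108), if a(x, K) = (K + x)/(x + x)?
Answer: 1765400745929488/229 ≈ 7.7092e+12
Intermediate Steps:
a(x, K) = (K + x)/(2*x) (a(x, K) = (K + x)/((2*x)) = (K + x)*(1/(2*x)) = (K + x)/(2*x))
(a(-229, -447) + 3115686)*(-1012799 + 3487108) = ((1/2)*(-447 - 229)/(-229) + 3115686)*(-1012799 + 3487108) = ((1/2)*(-1/229)*(-676) + 3115686)*2474309 = (338/229 + 3115686)*2474309 = (713492432/229)*2474309 = 1765400745929488/229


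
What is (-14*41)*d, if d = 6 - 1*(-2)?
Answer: -4592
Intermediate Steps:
d = 8 (d = 6 + 2 = 8)
(-14*41)*d = -14*41*8 = -574*8 = -4592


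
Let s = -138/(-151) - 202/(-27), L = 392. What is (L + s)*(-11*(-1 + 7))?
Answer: -35913064/1359 ≈ -26426.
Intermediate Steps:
s = 34228/4077 (s = -138*(-1/151) - 202*(-1/27) = 138/151 + 202/27 = 34228/4077 ≈ 8.3954)
(L + s)*(-11*(-1 + 7)) = (392 + 34228/4077)*(-11*(-1 + 7)) = 1632412*(-11*6)/4077 = (1632412/4077)*(-66) = -35913064/1359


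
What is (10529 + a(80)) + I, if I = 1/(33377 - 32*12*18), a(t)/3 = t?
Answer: 285001586/26465 ≈ 10769.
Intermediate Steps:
a(t) = 3*t
I = 1/26465 (I = 1/(33377 - 384*18) = 1/(33377 - 6912) = 1/26465 ≈ 3.7786e-5)
(10529 + a(80)) + I = (10529 + 3*80) + 1/26465 = (10529 + 240) + 1/26465 = 10769 + 1/26465 = 285001586/26465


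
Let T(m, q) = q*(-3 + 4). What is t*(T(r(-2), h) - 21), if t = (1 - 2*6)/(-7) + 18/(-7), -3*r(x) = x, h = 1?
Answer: 20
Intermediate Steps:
r(x) = -x/3
T(m, q) = q (T(m, q) = q*1 = q)
t = -1 (t = (1 - 12)*(-⅐) + 18*(-⅐) = -11*(-⅐) - 18/7 = 11/7 - 18/7 = -1)
t*(T(r(-2), h) - 21) = -(1 - 21) = -1*(-20) = 20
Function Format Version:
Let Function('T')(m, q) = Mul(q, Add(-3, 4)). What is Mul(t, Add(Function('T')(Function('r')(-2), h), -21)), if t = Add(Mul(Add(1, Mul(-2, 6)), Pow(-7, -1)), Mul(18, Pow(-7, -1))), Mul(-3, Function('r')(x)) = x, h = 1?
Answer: 20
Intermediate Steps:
Function('r')(x) = Mul(Rational(-1, 3), x)
Function('T')(m, q) = q (Function('T')(m, q) = Mul(q, 1) = q)
t = -1 (t = Add(Mul(Add(1, -12), Rational(-1, 7)), Mul(18, Rational(-1, 7))) = Add(Mul(-11, Rational(-1, 7)), Rational(-18, 7)) = Add(Rational(11, 7), Rational(-18, 7)) = -1)
Mul(t, Add(Function('T')(Function('r')(-2), h), -21)) = Mul(-1, Add(1, -21)) = Mul(-1, -20) = 20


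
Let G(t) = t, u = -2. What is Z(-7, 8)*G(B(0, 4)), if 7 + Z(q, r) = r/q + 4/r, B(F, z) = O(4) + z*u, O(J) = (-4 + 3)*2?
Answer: 535/7 ≈ 76.429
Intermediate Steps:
O(J) = -2 (O(J) = -1*2 = -2)
B(F, z) = -2 - 2*z (B(F, z) = -2 + z*(-2) = -2 - 2*z)
Z(q, r) = -7 + 4/r + r/q (Z(q, r) = -7 + (r/q + 4/r) = -7 + (4/r + r/q) = -7 + 4/r + r/q)
Z(-7, 8)*G(B(0, 4)) = (-7 + 4/8 + 8/(-7))*(-2 - 2*4) = (-7 + 4*(⅛) + 8*(-⅐))*(-2 - 8) = (-7 + ½ - 8/7)*(-10) = -107/14*(-10) = 535/7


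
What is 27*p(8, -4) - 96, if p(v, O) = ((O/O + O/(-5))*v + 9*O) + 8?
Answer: -2316/5 ≈ -463.20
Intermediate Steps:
p(v, O) = 8 + 9*O + v*(1 - O/5) (p(v, O) = ((1 + O*(-1/5))*v + 9*O) + 8 = ((1 - O/5)*v + 9*O) + 8 = (v*(1 - O/5) + 9*O) + 8 = (9*O + v*(1 - O/5)) + 8 = 8 + 9*O + v*(1 - O/5))
27*p(8, -4) - 96 = 27*(8 + 8 + 9*(-4) - 1/5*(-4)*8) - 96 = 27*(8 + 8 - 36 + 32/5) - 96 = 27*(-68/5) - 96 = -1836/5 - 96 = -2316/5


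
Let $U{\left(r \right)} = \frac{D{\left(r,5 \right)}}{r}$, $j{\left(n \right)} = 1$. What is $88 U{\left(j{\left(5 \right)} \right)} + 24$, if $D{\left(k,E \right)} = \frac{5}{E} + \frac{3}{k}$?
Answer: $376$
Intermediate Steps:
$D{\left(k,E \right)} = \frac{3}{k} + \frac{5}{E}$
$U{\left(r \right)} = \frac{1 + \frac{3}{r}}{r}$ ($U{\left(r \right)} = \frac{\frac{3}{r} + \frac{5}{5}}{r} = \frac{\frac{3}{r} + 5 \cdot \frac{1}{5}}{r} = \frac{\frac{3}{r} + 1}{r} = \frac{1 + \frac{3}{r}}{r}$)
$88 U{\left(j{\left(5 \right)} \right)} + 24 = 88 \cdot 1^{-2} \left(3 + 1\right) + 24 = 88 \cdot 1 \cdot 4 + 24 = 88 \cdot 4 + 24 = 352 + 24 = 376$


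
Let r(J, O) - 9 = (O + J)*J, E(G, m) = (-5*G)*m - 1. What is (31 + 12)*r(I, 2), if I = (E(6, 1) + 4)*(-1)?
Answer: 34056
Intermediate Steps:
E(G, m) = -1 - 5*G*m (E(G, m) = -5*G*m - 1 = -1 - 5*G*m)
I = 27 (I = ((-1 - 5*6*1) + 4)*(-1) = ((-1 - 30) + 4)*(-1) = (-31 + 4)*(-1) = -27*(-1) = 27)
r(J, O) = 9 + J*(J + O) (r(J, O) = 9 + (O + J)*J = 9 + (J + O)*J = 9 + J*(J + O))
(31 + 12)*r(I, 2) = (31 + 12)*(9 + 27² + 27*2) = 43*(9 + 729 + 54) = 43*792 = 34056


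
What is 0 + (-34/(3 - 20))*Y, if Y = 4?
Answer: 8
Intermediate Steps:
0 + (-34/(3 - 20))*Y = 0 - 34/(3 - 20)*4 = 0 - 34/(-17)*4 = 0 - 34*(-1/17)*4 = 0 + 2*4 = 0 + 8 = 8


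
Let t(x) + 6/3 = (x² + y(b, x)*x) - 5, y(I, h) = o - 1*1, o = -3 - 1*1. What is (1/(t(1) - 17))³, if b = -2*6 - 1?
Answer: -1/21952 ≈ -4.5554e-5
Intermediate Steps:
b = -13 (b = -12 - 1 = -13)
o = -4 (o = -3 - 1 = -4)
y(I, h) = -5 (y(I, h) = -4 - 1*1 = -4 - 1 = -5)
t(x) = -7 + x² - 5*x (t(x) = -2 + ((x² - 5*x) - 5) = -2 + (-5 + x² - 5*x) = -7 + x² - 5*x)
(1/(t(1) - 17))³ = (1/((-7 + 1² - 5*1) - 17))³ = (1/((-7 + 1 - 5) - 17))³ = (1/(-11 - 17))³ = (1/(-28))³ = (-1/28)³ = -1/21952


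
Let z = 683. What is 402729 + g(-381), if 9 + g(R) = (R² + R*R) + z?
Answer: 693725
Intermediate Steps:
g(R) = 674 + 2*R² (g(R) = -9 + ((R² + R*R) + 683) = -9 + ((R² + R²) + 683) = -9 + (2*R² + 683) = -9 + (683 + 2*R²) = 674 + 2*R²)
402729 + g(-381) = 402729 + (674 + 2*(-381)²) = 402729 + (674 + 2*145161) = 402729 + (674 + 290322) = 402729 + 290996 = 693725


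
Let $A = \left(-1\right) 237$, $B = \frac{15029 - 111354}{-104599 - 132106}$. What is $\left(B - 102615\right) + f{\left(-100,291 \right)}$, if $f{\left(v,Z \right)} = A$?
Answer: $- \frac{4869097267}{47341} \approx -1.0285 \cdot 10^{5}$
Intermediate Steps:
$B = \frac{19265}{47341}$ ($B = - \frac{96325}{-236705} = \left(-96325\right) \left(- \frac{1}{236705}\right) = \frac{19265}{47341} \approx 0.40694$)
$A = -237$
$f{\left(v,Z \right)} = -237$
$\left(B - 102615\right) + f{\left(-100,291 \right)} = \left(\frac{19265}{47341} - 102615\right) - 237 = - \frac{4857877450}{47341} - 237 = - \frac{4869097267}{47341}$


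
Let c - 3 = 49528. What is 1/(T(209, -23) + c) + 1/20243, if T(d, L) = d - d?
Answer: 69774/1002656033 ≈ 6.9589e-5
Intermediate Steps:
c = 49531 (c = 3 + 49528 = 49531)
T(d, L) = 0
1/(T(209, -23) + c) + 1/20243 = 1/(0 + 49531) + 1/20243 = 1/49531 + 1/20243 = 69774/1002656033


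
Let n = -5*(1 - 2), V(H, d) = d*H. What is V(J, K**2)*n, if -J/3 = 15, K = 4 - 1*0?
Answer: -3600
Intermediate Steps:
K = 4 (K = 4 + 0 = 4)
J = -45 (J = -3*15 = -45)
V(H, d) = H*d
n = 5 (n = -5*(-1) = 5)
V(J, K**2)*n = -45*4**2*5 = -45*16*5 = -720*5 = -3600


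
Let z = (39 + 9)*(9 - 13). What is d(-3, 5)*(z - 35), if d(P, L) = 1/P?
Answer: 227/3 ≈ 75.667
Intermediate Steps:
z = -192 (z = 48*(-4) = -192)
d(-3, 5)*(z - 35) = (-192 - 35)/(-3) = -⅓*(-227) = 227/3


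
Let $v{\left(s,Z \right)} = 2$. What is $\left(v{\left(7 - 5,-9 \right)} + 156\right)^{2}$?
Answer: $24964$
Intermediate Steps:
$\left(v{\left(7 - 5,-9 \right)} + 156\right)^{2} = \left(2 + 156\right)^{2} = 158^{2} = 24964$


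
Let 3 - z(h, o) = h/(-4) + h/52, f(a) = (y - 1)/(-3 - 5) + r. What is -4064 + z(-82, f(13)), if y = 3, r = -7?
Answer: -53039/13 ≈ -4079.9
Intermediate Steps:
f(a) = -29/4 (f(a) = (3 - 1)/(-3 - 5) - 7 = 2/(-8) - 7 = 2*(-⅛) - 7 = -¼ - 7 = -29/4)
z(h, o) = 3 + 3*h/13 (z(h, o) = 3 - (h/(-4) + h/52) = 3 - (h*(-¼) + h*(1/52)) = 3 - (-h/4 + h/52) = 3 - (-3)*h/13 = 3 + 3*h/13)
-4064 + z(-82, f(13)) = -4064 + (3 + (3/13)*(-82)) = -4064 + (3 - 246/13) = -4064 - 207/13 = -53039/13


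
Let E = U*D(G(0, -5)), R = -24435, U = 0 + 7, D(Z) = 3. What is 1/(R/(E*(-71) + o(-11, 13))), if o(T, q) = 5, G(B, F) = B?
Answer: 1486/24435 ≈ 0.060814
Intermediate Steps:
U = 7
E = 21 (E = 7*3 = 21)
1/(R/(E*(-71) + o(-11, 13))) = 1/(-24435/(21*(-71) + 5)) = 1/(-24435/(-1491 + 5)) = 1/(-24435/(-1486)) = 1/(-24435*(-1/1486)) = 1/(24435/1486) = 1486/24435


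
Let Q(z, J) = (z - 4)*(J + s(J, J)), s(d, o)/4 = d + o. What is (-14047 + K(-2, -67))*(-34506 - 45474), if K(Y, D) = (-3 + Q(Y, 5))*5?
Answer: 1232651760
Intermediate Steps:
s(d, o) = 4*d + 4*o (s(d, o) = 4*(d + o) = 4*d + 4*o)
Q(z, J) = 9*J*(-4 + z) (Q(z, J) = (z - 4)*(J + (4*J + 4*J)) = (-4 + z)*(J + 8*J) = (-4 + z)*(9*J) = 9*J*(-4 + z))
K(Y, D) = -915 + 225*Y (K(Y, D) = (-3 + 9*5*(-4 + Y))*5 = (-3 + (-180 + 45*Y))*5 = (-183 + 45*Y)*5 = -915 + 225*Y)
(-14047 + K(-2, -67))*(-34506 - 45474) = (-14047 + (-915 + 225*(-2)))*(-34506 - 45474) = (-14047 + (-915 - 450))*(-79980) = (-14047 - 1365)*(-79980) = -15412*(-79980) = 1232651760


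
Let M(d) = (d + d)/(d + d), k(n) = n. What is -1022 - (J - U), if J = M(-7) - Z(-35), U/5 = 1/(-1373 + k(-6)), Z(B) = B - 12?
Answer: -1475535/1379 ≈ -1070.0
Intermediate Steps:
Z(B) = -12 + B
U = -5/1379 (U = 5/(-1373 - 6) = 5/(-1379) = 5*(-1/1379) = -5/1379 ≈ -0.0036258)
M(d) = 1 (M(d) = (2*d)/((2*d)) = (2*d)*(1/(2*d)) = 1)
J = 48 (J = 1 - (-12 - 35) = 1 - 1*(-47) = 1 + 47 = 48)
-1022 - (J - U) = -1022 - (48 - 1*(-5/1379)) = -1022 - (48 + 5/1379) = -1022 - 1*66197/1379 = -1022 - 66197/1379 = -1475535/1379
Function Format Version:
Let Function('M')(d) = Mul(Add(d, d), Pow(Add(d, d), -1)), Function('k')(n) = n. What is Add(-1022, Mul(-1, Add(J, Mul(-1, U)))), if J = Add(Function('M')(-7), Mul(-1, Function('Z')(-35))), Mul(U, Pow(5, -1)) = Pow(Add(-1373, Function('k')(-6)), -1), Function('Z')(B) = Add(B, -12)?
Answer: Rational(-1475535, 1379) ≈ -1070.0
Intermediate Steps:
Function('Z')(B) = Add(-12, B)
U = Rational(-5, 1379) (U = Mul(5, Pow(Add(-1373, -6), -1)) = Mul(5, Pow(-1379, -1)) = Mul(5, Rational(-1, 1379)) = Rational(-5, 1379) ≈ -0.0036258)
Function('M')(d) = 1 (Function('M')(d) = Mul(Mul(2, d), Pow(Mul(2, d), -1)) = Mul(Mul(2, d), Mul(Rational(1, 2), Pow(d, -1))) = 1)
J = 48 (J = Add(1, Mul(-1, Add(-12, -35))) = Add(1, Mul(-1, -47)) = Add(1, 47) = 48)
Add(-1022, Mul(-1, Add(J, Mul(-1, U)))) = Add(-1022, Mul(-1, Add(48, Mul(-1, Rational(-5, 1379))))) = Add(-1022, Mul(-1, Add(48, Rational(5, 1379)))) = Add(-1022, Mul(-1, Rational(66197, 1379))) = Add(-1022, Rational(-66197, 1379)) = Rational(-1475535, 1379)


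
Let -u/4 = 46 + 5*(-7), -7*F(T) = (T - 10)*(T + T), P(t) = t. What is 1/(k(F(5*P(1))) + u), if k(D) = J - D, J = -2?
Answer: -7/372 ≈ -0.018817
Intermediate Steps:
F(T) = -2*T*(-10 + T)/7 (F(T) = -(T - 10)*(T + T)/7 = -(-10 + T)*2*T/7 = -2*T*(-10 + T)/7)
k(D) = -2 - D
u = -44 (u = -4*(46 + 5*(-7)) = -4*(46 - 35) = -4*11 = -44)
1/(k(F(5*P(1))) + u) = 1/((-2 - 2*5*1*(10 - 5)/7) - 44) = 1/((-2 - 2*5*(10 - 1*5)/7) - 44) = 1/((-2 - 2*5*(10 - 5)/7) - 44) = 1/((-2 - 2*5*5/7) - 44) = 1/((-2 - 1*50/7) - 44) = 1/((-2 - 50/7) - 44) = 1/(-64/7 - 44) = 1/(-372/7) = -7/372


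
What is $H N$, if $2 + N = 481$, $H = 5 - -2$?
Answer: $3353$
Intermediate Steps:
$H = 7$ ($H = 5 + 2 = 7$)
$N = 479$ ($N = -2 + 481 = 479$)
$H N = 7 \cdot 479 = 3353$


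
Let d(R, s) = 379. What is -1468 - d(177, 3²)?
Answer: -1847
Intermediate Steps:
-1468 - d(177, 3²) = -1468 - 1*379 = -1468 - 379 = -1847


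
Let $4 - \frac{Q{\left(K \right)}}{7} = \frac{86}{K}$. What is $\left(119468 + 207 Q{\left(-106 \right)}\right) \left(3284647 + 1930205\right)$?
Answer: $\frac{34946282492748}{53} \approx 6.5936 \cdot 10^{11}$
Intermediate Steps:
$Q{\left(K \right)} = 28 - \frac{602}{K}$ ($Q{\left(K \right)} = 28 - 7 \frac{86}{K} = 28 - \frac{602}{K}$)
$\left(119468 + 207 Q{\left(-106 \right)}\right) \left(3284647 + 1930205\right) = \left(119468 + 207 \left(28 - \frac{602}{-106}\right)\right) \left(3284647 + 1930205\right) = \left(119468 + 207 \left(28 - - \frac{301}{53}\right)\right) 5214852 = \left(119468 + 207 \left(28 + \frac{301}{53}\right)\right) 5214852 = \left(119468 + 207 \cdot \frac{1785}{53}\right) 5214852 = \left(119468 + \frac{369495}{53}\right) 5214852 = \frac{6701299}{53} \cdot 5214852 = \frac{34946282492748}{53}$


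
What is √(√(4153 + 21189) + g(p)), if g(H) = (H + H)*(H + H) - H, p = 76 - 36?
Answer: √(6360 + √25342) ≈ 80.741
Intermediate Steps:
p = 40
g(H) = -H + 4*H² (g(H) = (2*H)*(2*H) - H = 4*H² - H = -H + 4*H²)
√(√(4153 + 21189) + g(p)) = √(√(4153 + 21189) + 40*(-1 + 4*40)) = √(√25342 + 40*(-1 + 160)) = √(√25342 + 40*159) = √(√25342 + 6360) = √(6360 + √25342)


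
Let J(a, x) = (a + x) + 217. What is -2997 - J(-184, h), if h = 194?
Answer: -3224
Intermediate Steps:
J(a, x) = 217 + a + x
-2997 - J(-184, h) = -2997 - (217 - 184 + 194) = -2997 - 1*227 = -2997 - 227 = -3224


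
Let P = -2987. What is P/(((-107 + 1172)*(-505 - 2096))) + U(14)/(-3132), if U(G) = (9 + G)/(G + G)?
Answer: 7342091/8997171120 ≈ 0.00081604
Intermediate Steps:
U(G) = (9 + G)/(2*G) (U(G) = (9 + G)/((2*G)) = (9 + G)*(1/(2*G)) = (9 + G)/(2*G))
P/(((-107 + 1172)*(-505 - 2096))) + U(14)/(-3132) = -2987*1/((-505 - 2096)*(-107 + 1172)) + ((½)*(9 + 14)/14)/(-3132) = -2987/(1065*(-2601)) + ((½)*(1/14)*23)*(-1/3132) = -2987/(-2770065) + (23/28)*(-1/3132) = -2987*(-1/2770065) - 23/87696 = 2987/2770065 - 23/87696 = 7342091/8997171120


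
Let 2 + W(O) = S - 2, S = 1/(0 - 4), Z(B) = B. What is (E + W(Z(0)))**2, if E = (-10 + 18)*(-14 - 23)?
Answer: 1442401/16 ≈ 90150.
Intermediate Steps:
S = -1/4 (S = 1/(-4) = -1/4 ≈ -0.25000)
E = -296 (E = 8*(-37) = -296)
W(O) = -17/4 (W(O) = -2 + (-1/4 - 2) = -2 - 9/4 = -17/4)
(E + W(Z(0)))**2 = (-296 - 17/4)**2 = (-1201/4)**2 = 1442401/16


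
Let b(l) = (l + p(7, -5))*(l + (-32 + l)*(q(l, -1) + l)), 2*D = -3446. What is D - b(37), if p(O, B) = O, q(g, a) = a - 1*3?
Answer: -10611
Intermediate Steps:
D = -1723 (D = (½)*(-3446) = -1723)
q(g, a) = -3 + a (q(g, a) = a - 3 = -3 + a)
b(l) = (7 + l)*(l + (-32 + l)*(-4 + l)) (b(l) = (l + 7)*(l + (-32 + l)*((-3 - 1) + l)) = (7 + l)*(l + (-32 + l)*(-4 + l)))
D - b(37) = -1723 - (896 + 37³ - 117*37 - 28*37²) = -1723 - (896 + 50653 - 4329 - 28*1369) = -1723 - (896 + 50653 - 4329 - 38332) = -1723 - 1*8888 = -1723 - 8888 = -10611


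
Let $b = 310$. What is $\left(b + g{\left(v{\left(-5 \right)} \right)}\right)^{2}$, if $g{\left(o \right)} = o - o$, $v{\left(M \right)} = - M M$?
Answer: $96100$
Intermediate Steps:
$v{\left(M \right)} = - M^{2}$
$g{\left(o \right)} = 0$
$\left(b + g{\left(v{\left(-5 \right)} \right)}\right)^{2} = \left(310 + 0\right)^{2} = 310^{2} = 96100$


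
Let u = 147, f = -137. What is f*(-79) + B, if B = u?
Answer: 10970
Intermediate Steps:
B = 147
f*(-79) + B = -137*(-79) + 147 = 10823 + 147 = 10970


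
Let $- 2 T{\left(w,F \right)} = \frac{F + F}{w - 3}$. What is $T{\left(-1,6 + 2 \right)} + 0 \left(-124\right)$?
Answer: $2$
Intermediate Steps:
$T{\left(w,F \right)} = - \frac{F}{-3 + w}$ ($T{\left(w,F \right)} = - \frac{\left(F + F\right) \frac{1}{w - 3}}{2} = - \frac{2 F \frac{1}{-3 + w}}{2} = - \frac{F}{-3 + w}$)
$T{\left(-1,6 + 2 \right)} + 0 \left(-124\right) = - \frac{6 + 2}{-3 - 1} + 0 \left(-124\right) = \left(-1\right) 8 \frac{1}{-4} + 0 = \left(-1\right) 8 \left(- \frac{1}{4}\right) + 0 = 2 + 0 = 2$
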